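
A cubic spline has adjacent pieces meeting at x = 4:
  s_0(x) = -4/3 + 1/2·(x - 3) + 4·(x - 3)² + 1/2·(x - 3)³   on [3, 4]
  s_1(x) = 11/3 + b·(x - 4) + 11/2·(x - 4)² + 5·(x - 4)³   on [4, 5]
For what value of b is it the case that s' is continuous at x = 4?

s_0'(x) = 1/2 + 8·(x - 3) + 3/2·(x - 3)², so s_0'(4) = 10. On the right, s_1'(4) = b, so b = 10.

10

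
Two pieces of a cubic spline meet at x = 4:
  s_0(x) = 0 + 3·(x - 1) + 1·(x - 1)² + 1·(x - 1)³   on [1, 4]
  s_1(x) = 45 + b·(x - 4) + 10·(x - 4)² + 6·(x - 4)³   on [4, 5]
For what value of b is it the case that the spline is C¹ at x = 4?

s_0'(x) = 3 + 2·(x - 1) + 3·(x - 1)², so s_0'(4) = 36. On the right, s_1'(4) = b, so b = 36.

36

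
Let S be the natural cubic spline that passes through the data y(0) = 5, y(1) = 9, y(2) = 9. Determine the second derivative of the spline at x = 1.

With M_i denoting the second derivative at x_i, h_i = 1, 1, and Δ_i = (y_(i+1) − y_i)/h_i = 4, 0:
  1·M_0 + 4·M_1 + 1·M_2 = 6(Δ_1 - Δ_0) = -24
Natural end conditions: M_0 = M_2 = 0.
Solving the tridiagonal system: M_0 = 0, M_1 = -6, M_2 = 0.

-6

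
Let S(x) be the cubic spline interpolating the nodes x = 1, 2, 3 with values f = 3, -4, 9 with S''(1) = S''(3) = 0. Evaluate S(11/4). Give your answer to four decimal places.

4.5781

Put M_i = S'' at the i-th knot. Here h = (1, 1) and Δ = (-7, 13), so the interior equations h_(i-1)·M_(i-1) + 2(h_(i-1)+h_i)·M_i + h_i·M_(i+1) = 6(Δ_i − Δ_(i-1)) read
  1·M_0 + 4·M_1 + 1·M_2 = 6(Δ_1 - Δ_0) = 120
Natural end conditions: M_0 = M_2 = 0.
Solving the tridiagonal system: M_0 = 0, M_1 = 30, M_2 = 0.
On [2, 3], S(x) = -4 + 3·(x - 2) + 15·(x - 2)² - 5·(x - 2)³.
With (x - 2) = 3/4: S(11/4) = 293/64.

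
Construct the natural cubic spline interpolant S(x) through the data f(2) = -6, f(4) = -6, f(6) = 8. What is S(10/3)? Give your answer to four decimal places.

Let M_i = S''(x_i). Step sizes h_i = 2, 2; slopes of the chords Δ_i = (y_(i+1) - y_i)/h_i = 0, 7.
  2·M_0 + 8·M_1 + 2·M_2 = 6(Δ_1 - Δ_0) = 42
Natural end conditions: M_0 = M_2 = 0.
Hence M_0 = 0, M_1 = 21/4, M_2 = 0.
On [2, 4], S(x) = -6 - 7/4·(x - 2) + 0·(x - 2)² + 7/16·(x - 2)³.
With (x - 2) = 4/3: S(10/3) = -197/27.

-7.2963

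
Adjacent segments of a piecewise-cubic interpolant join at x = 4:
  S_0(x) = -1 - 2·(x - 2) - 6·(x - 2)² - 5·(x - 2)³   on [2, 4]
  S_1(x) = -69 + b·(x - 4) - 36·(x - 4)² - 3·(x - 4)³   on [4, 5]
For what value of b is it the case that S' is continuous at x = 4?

S_0'(x) = -2 - 12·(x - 2) - 15·(x - 2)², so S_0'(4) = -86. On the right, S_1'(4) = b, so b = -86.

-86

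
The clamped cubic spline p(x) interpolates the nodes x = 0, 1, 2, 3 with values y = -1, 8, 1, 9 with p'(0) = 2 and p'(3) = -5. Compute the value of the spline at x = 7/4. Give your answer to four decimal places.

1.8563

Write M_i for p''(x_i). With h_i = 1, 1, 1 and divided differences Δ_i = 9, -7, 8, the continuity of p' gives the tridiagonal system
  1·M_0 + 4·M_1 + 1·M_2 = 6(Δ_1 - Δ_0) = -96
  1·M_1 + 4·M_2 + 1·M_3 = 6(Δ_2 - Δ_1) = 90
Clamped end conditions give two more equations: 2h_0·M_0 + h_0·M_1 = 6(Δ_0 - p'(0)) = 42 and h_2·M_2 + 2h_2·M_3 = 6(p'(3) - Δ_2) = -78.
Solving: M_0 = 674/15, M_1 = -718/15, M_2 = 758/15, M_3 = -964/15.
On [1, 2], p(x) = 8 + 8/15·(x - 1) - 359/15·(x - 1)² + 82/5·(x - 1)³.
With (x - 1) = 3/4: p(7/4) = 297/160.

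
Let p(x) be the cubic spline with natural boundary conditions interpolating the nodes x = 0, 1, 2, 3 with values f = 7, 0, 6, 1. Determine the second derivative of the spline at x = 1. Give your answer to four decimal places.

25.2000

With M_i denoting the second derivative at x_i, h_i = 1, 1, 1, and Δ_i = (y_(i+1) − y_i)/h_i = -7, 6, -5:
  1·M_0 + 4·M_1 + 1·M_2 = 6(Δ_1 - Δ_0) = 78
  1·M_1 + 4·M_2 + 1·M_3 = 6(Δ_2 - Δ_1) = -66
Natural end conditions: M_0 = M_3 = 0.
Solving the tridiagonal system: M_0 = 0, M_1 = 126/5, M_2 = -114/5, M_3 = 0.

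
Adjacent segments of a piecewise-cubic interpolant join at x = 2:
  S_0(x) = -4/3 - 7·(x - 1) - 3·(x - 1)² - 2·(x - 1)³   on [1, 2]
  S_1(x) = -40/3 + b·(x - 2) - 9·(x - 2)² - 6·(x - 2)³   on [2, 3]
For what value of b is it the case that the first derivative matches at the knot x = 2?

S_0'(x) = -7 - 6·(x - 1) - 6·(x - 1)², so S_0'(2) = -19. On the right, S_1'(2) = b, so b = -19.

-19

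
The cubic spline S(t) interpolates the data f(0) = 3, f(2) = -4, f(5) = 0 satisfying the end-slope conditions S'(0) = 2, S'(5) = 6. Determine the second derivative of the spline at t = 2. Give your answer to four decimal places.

4.2000

Write M_i for S''(x_i). With h_i = 2, 3 and divided differences Δ_i = -7/2, 4/3, the continuity of S' gives the tridiagonal system
  2·M_0 + 10·M_1 + 3·M_2 = 6(Δ_1 - Δ_0) = 29
Clamped end conditions give two more equations: 2h_0·M_0 + h_0·M_1 = 6(Δ_0 - S'(0)) = -33 and h_1·M_1 + 2h_1·M_2 = 6(S'(5) - Δ_1) = 28.
Solving: M_0 = -207/20, M_1 = 21/5, M_2 = 77/30.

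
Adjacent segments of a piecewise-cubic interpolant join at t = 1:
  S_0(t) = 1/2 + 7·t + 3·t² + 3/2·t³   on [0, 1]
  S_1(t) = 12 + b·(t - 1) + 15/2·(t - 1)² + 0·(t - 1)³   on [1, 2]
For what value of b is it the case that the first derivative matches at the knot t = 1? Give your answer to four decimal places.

17.5000

S_0'(t) = 7 + 6·t + 9/2·t², so S_0'(1) = 35/2. On the right, S_1'(1) = b, so b = 35/2.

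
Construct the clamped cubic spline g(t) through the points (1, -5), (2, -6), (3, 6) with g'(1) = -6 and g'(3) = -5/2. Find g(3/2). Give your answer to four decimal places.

-7.5469

Let m_i = g''(x_i). Step sizes h_i = 1, 1; slopes of the chords Δ_i = (y_(i+1) - y_i)/h_i = -1, 12.
  1·m_0 + 4·m_1 + 1·m_2 = 6(Δ_1 - Δ_0) = 78
Clamped end conditions give two more equations: 2h_0·m_0 + h_0·m_1 = 6(Δ_0 - g'(1)) = 30 and h_1·m_1 + 2h_1·m_2 = 6(g'(3) - Δ_1) = -87.
Hence m_0 = -11/4, m_1 = 71/2, m_2 = -245/4.
On [1, 2], g(t) = -5 - 6·(t - 1) - 11/8·(t - 1)² + 51/8·(t - 1)³.
With (t - 1) = 1/2: g(3/2) = -483/64.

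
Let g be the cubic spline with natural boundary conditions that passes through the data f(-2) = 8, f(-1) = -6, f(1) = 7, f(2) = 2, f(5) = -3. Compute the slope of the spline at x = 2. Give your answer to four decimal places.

-6.8667

Write M_i for g''(x_i). With h_i = 1, 2, 1, 3 and divided differences Δ_i = -14, 13/2, -5, -5/3, the continuity of g' gives the tridiagonal system
  1·M_0 + 6·M_1 + 2·M_2 = 6(Δ_1 - Δ_0) = 123
  2·M_1 + 6·M_2 + 1·M_3 = 6(Δ_2 - Δ_1) = -69
  1·M_2 + 8·M_3 + 3·M_4 = 6(Δ_3 - Δ_2) = 20
Natural end conditions: M_0 = M_4 = 0.
Forward elimination and back-substitution give M_0 = 0, M_1 = 277/10, M_2 = -108/5, M_3 = 26/5, M_4 = 0.
On [2, 5], g'(x) = b_3 + 2c_3·(x - 2) + 3d_3·(x - 2)² with b_3 = Δ_3 - h_3(2M_3 + M_4)/6 = -103/15, c_3 = M_3/2 = 13/5, d_3 = (M_4 - M_3)/(6h_3) = -13/45. So g'(2) = -103/15.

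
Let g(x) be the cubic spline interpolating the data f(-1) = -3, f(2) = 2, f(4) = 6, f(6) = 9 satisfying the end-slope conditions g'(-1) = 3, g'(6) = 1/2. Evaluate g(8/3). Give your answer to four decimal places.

3.1892

Let σ_i = g''(x_i). Step sizes h_i = 3, 2, 2; slopes of the chords Δ_i = (y_(i+1) - y_i)/h_i = 5/3, 2, 3/2.
  3·σ_0 + 10·σ_1 + 2·σ_2 = 6(Δ_1 - Δ_0) = 2
  2·σ_1 + 8·σ_2 + 2·σ_3 = 6(Δ_2 - Δ_1) = -3
Clamped end conditions give two more equations: 2h_0·σ_0 + h_0·σ_1 = 6(Δ_0 - g'(-1)) = -8 and h_2·σ_2 + 2h_2·σ_3 = 6(g'(6) - Δ_2) = -6.
Solving the tridiagonal system: σ_0 = -190/111, σ_1 = 28/37, σ_2 = -8/37, σ_3 = -103/74.
On [2, 4], g(x) = 2 + 58/37·(x - 2) + 14/37·(x - 2)² - 3/37·(x - 2)³.
With (x - 2) = 2/3: g(8/3) = 118/37.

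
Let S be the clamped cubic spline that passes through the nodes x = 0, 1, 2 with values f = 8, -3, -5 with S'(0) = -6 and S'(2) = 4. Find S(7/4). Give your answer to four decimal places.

-5.6836

Let m_i = S''(x_i). Step sizes h_i = 1, 1; slopes of the chords Δ_i = (y_(i+1) - y_i)/h_i = -11, -2.
  1·m_0 + 4·m_1 + 1·m_2 = 6(Δ_1 - Δ_0) = 54
Clamped end conditions give two more equations: 2h_0·m_0 + h_0·m_1 = 6(Δ_0 - S'(0)) = -30 and h_1·m_1 + 2h_1·m_2 = 6(S'(2) - Δ_1) = 36.
Hence m_0 = -47/2, m_1 = 17, m_2 = 19/2.
On [1, 2], S(x) = -3 - 37/4·(x - 1) + 17/2·(x - 1)² - 5/4·(x - 1)³.
With (x - 1) = 3/4: S(7/4) = -1455/256.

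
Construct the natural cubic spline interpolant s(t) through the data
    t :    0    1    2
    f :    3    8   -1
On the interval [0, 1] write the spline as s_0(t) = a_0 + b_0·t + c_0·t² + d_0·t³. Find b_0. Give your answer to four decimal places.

Let σ_i = s''(x_i). Step sizes h_i = 1, 1; slopes of the chords Δ_i = (y_(i+1) - y_i)/h_i = 5, -9.
  1·σ_0 + 4·σ_1 + 1·σ_2 = 6(Δ_1 - Δ_0) = -84
Natural end conditions: σ_0 = σ_2 = 0.
Forward elimination and back-substitution give σ_0 = 0, σ_1 = -21, σ_2 = 0.
On [0, 1], with s_0(t) = a_0 + b_0·t + c_0·t² + d_0·t³: c_0 = σ_0/2 = 0, d_0 = (σ_1 - σ_0)/(6h_0) = -7/2, b_0 = Δ_0 - h_0(2σ_0 + σ_1)/6 = 17/2.

8.5000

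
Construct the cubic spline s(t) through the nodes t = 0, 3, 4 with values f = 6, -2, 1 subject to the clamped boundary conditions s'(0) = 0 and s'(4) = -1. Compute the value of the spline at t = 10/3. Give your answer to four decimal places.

Put m_i = s'' at the i-th knot. Here h = (3, 1) and Δ = (-8/3, 3), so the interior equations h_(i-1)·m_(i-1) + 2(h_(i-1)+h_i)·m_i + h_i·m_(i+1) = 6(Δ_i − Δ_(i-1)) read
  3·m_0 + 8·m_1 + 1·m_2 = 6(Δ_1 - Δ_0) = 34
Clamped end conditions give two more equations: 2h_0·m_0 + h_0·m_1 = 6(Δ_0 - s'(0)) = -16 and h_1·m_1 + 2h_1·m_2 = 6(s'(4) - Δ_1) = -24.
Forward elimination and back-substitution give m_0 = -43/6, m_1 = 9, m_2 = -33/2.
On [3, 4], s(t) = -2 + 11/4·(t - 3) + 9/2·(t - 3)² - 17/4·(t - 3)³.
With (t - 3) = 1/3: s(10/3) = -20/27.

-0.7407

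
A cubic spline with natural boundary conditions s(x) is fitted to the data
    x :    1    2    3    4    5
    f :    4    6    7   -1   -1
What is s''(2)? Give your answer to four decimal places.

Put σ_i = s'' at the i-th knot. Here h = (1, 1, 1, 1) and Δ = (2, 1, -8, 0), so the interior equations h_(i-1)·σ_(i-1) + 2(h_(i-1)+h_i)·σ_i + h_i·σ_(i+1) = 6(Δ_i − Δ_(i-1)) read
  1·σ_0 + 4·σ_1 + 1·σ_2 = 6(Δ_1 - Δ_0) = -6
  1·σ_1 + 4·σ_2 + 1·σ_3 = 6(Δ_2 - Δ_1) = -54
  1·σ_2 + 4·σ_3 + 1·σ_4 = 6(Δ_3 - Δ_2) = 48
Natural end conditions: σ_0 = σ_4 = 0.
Forward elimination and back-substitution give σ_0 = 0, σ_1 = 87/28, σ_2 = -129/7, σ_3 = 465/28, σ_4 = 0.

3.1071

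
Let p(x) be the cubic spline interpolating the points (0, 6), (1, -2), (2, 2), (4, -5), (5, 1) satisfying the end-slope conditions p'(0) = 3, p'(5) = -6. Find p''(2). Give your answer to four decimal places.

Put m_i = p'' at the i-th knot. Here h = (1, 1, 2, 1) and Δ = (-8, 4, -7/2, 6), so the interior equations h_(i-1)·m_(i-1) + 2(h_(i-1)+h_i)·m_i + h_i·m_(i+1) = 6(Δ_i − Δ_(i-1)) read
  1·m_0 + 4·m_1 + 1·m_2 = 6(Δ_1 - Δ_0) = 72
  1·m_1 + 6·m_2 + 2·m_3 = 6(Δ_2 - Δ_1) = -45
  2·m_2 + 6·m_3 + 1·m_4 = 6(Δ_3 - Δ_2) = 57
Clamped end conditions give two more equations: 2h_0·m_0 + h_0·m_1 = 6(Δ_0 - p'(0)) = -66 and h_3·m_3 + 2h_3·m_4 = 6(p'(5) - Δ_3) = -72.
Solving the tridiagonal system: m_0 = -6543/128, m_1 = 2319/64, m_2 = -2793/128, m_3 = 795/32, m_4 = -3099/64.

-21.8203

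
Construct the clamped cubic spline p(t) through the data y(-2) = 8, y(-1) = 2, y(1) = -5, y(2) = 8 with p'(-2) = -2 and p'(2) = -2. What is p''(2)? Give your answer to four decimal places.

-59.0571

Write σ_i for p''(x_i). With h_i = 1, 2, 1 and divided differences Δ_i = -6, -7/2, 13, the continuity of p' gives the tridiagonal system
  1·σ_0 + 6·σ_1 + 2·σ_2 = 6(Δ_1 - Δ_0) = 15
  2·σ_1 + 6·σ_2 + 1·σ_3 = 6(Δ_2 - Δ_1) = 99
Clamped end conditions give two more equations: 2h_0·σ_0 + h_0·σ_1 = 6(Δ_0 - p'(-2)) = -24 and h_2·σ_2 + 2h_2·σ_3 = 6(p'(2) - Δ_2) = -90.
Solving the tridiagonal system: σ_0 = -327/35, σ_1 = -186/35, σ_2 = 984/35, σ_3 = -2067/35.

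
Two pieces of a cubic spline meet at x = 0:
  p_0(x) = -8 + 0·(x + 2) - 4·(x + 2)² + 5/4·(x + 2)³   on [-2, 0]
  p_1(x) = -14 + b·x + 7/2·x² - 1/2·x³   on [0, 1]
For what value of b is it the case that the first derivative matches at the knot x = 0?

p_0'(x) = 0 - 8·(x + 2) + 15/4·(x + 2)², so p_0'(0) = -1. On the right, p_1'(0) = b, so b = -1.

-1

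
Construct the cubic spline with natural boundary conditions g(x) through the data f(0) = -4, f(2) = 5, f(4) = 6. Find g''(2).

-3

Put m_i = g'' at the i-th knot. Here h = (2, 2) and Δ = (9/2, 1/2), so the interior equations h_(i-1)·m_(i-1) + 2(h_(i-1)+h_i)·m_i + h_i·m_(i+1) = 6(Δ_i − Δ_(i-1)) read
  2·m_0 + 8·m_1 + 2·m_2 = 6(Δ_1 - Δ_0) = -24
Natural end conditions: m_0 = m_2 = 0.
Hence m_0 = 0, m_1 = -3, m_2 = 0.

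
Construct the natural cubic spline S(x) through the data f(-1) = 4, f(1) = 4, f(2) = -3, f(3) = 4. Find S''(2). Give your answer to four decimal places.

23.7391

Put σ_i = S'' at the i-th knot. Here h = (2, 1, 1) and Δ = (0, -7, 7), so the interior equations h_(i-1)·σ_(i-1) + 2(h_(i-1)+h_i)·σ_i + h_i·σ_(i+1) = 6(Δ_i − Δ_(i-1)) read
  2·σ_0 + 6·σ_1 + 1·σ_2 = 6(Δ_1 - Δ_0) = -42
  1·σ_1 + 4·σ_2 + 1·σ_3 = 6(Δ_2 - Δ_1) = 84
Natural end conditions: σ_0 = σ_3 = 0.
Forward elimination and back-substitution give σ_0 = 0, σ_1 = -252/23, σ_2 = 546/23, σ_3 = 0.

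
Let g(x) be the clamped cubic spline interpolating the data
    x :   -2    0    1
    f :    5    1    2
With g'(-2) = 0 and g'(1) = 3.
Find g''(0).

4

Write M_i for g''(x_i). With h_i = 2, 1 and divided differences Δ_i = -2, 1, the continuity of g' gives the tridiagonal system
  2·M_0 + 6·M_1 + 1·M_2 = 6(Δ_1 - Δ_0) = 18
Clamped end conditions give two more equations: 2h_0·M_0 + h_0·M_1 = 6(Δ_0 - g'(-2)) = -12 and h_1·M_1 + 2h_1·M_2 = 6(g'(1) - Δ_1) = 12.
Hence M_0 = -5, M_1 = 4, M_2 = 4.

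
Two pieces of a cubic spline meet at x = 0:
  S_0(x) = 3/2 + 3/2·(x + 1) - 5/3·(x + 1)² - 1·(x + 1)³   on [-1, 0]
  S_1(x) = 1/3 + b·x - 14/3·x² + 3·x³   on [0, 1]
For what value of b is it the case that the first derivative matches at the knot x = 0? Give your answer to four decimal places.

S_0'(x) = 3/2 - 10/3·(x + 1) - 3·(x + 1)², so S_0'(0) = -29/6. On the right, S_1'(0) = b, so b = -29/6.

-4.8333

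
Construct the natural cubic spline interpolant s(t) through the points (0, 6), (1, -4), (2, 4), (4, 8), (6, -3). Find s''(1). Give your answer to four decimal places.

29.4643

Write M_i for s''(x_i). With h_i = 1, 1, 2, 2 and divided differences Δ_i = -10, 8, 2, -11/2, the continuity of s' gives the tridiagonal system
  1·M_0 + 4·M_1 + 1·M_2 = 6(Δ_1 - Δ_0) = 108
  1·M_1 + 6·M_2 + 2·M_3 = 6(Δ_2 - Δ_1) = -36
  2·M_2 + 8·M_3 + 2·M_4 = 6(Δ_3 - Δ_2) = -45
Natural end conditions: M_0 = M_4 = 0.
Forward elimination and back-substitution give M_0 = 0, M_1 = 825/28, M_2 = -69/7, M_3 = -177/56, M_4 = 0.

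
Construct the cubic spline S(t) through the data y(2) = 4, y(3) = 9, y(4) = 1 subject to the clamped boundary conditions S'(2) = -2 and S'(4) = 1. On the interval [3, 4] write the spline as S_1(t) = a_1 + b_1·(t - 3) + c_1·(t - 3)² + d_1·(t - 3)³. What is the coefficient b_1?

-2

Write M_i for S''(x_i). With h_i = 1, 1 and divided differences Δ_i = 5, -8, the continuity of S' gives the tridiagonal system
  1·M_0 + 4·M_1 + 1·M_2 = 6(Δ_1 - Δ_0) = -78
Clamped end conditions give two more equations: 2h_0·M_0 + h_0·M_1 = 6(Δ_0 - S'(2)) = 42 and h_1·M_1 + 2h_1·M_2 = 6(S'(4) - Δ_1) = 54.
Forward elimination and back-substitution give M_0 = 42, M_1 = -42, M_2 = 48.
On [3, 4], with S_1(t) = a_1 + b_1·(t - 3) + c_1·(t - 3)² + d_1·(t - 3)³: c_1 = M_1/2 = -21, d_1 = (M_2 - M_1)/(6h_1) = 15, b_1 = Δ_1 - h_1(2M_1 + M_2)/6 = -2.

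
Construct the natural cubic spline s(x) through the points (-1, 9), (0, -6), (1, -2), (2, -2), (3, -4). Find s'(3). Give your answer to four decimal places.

Put m_i = s'' at the i-th knot. Here h = (1, 1, 1, 1) and Δ = (-15, 4, 0, -2), so the interior equations h_(i-1)·m_(i-1) + 2(h_(i-1)+h_i)·m_i + h_i·m_(i+1) = 6(Δ_i − Δ_(i-1)) read
  1·m_0 + 4·m_1 + 1·m_2 = 6(Δ_1 - Δ_0) = 114
  1·m_1 + 4·m_2 + 1·m_3 = 6(Δ_2 - Δ_1) = -24
  1·m_2 + 4·m_3 + 1·m_4 = 6(Δ_3 - Δ_2) = -12
Natural end conditions: m_0 = m_4 = 0.
Solving the tridiagonal system: m_0 = 0, m_1 = 897/28, m_2 = -99/7, m_3 = 15/28, m_4 = 0.
On [2, 3], s'(x) = b_3 + 2c_3·(x - 2) + 3d_3·(x - 2)² with b_3 = Δ_3 - h_3(2m_3 + m_4)/6 = -61/28, c_3 = m_3/2 = 15/56, d_3 = (m_4 - m_3)/(6h_3) = -5/56. So s'(3) = -107/56.

-1.9107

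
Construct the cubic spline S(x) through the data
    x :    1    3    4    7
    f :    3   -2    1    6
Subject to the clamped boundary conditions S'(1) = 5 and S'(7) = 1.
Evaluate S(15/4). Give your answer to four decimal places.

-0.0564

Put M_i = S'' at the i-th knot. Here h = (2, 1, 3) and Δ = (-5/2, 3, 5/3), so the interior equations h_(i-1)·M_(i-1) + 2(h_(i-1)+h_i)·M_i + h_i·M_(i+1) = 6(Δ_i − Δ_(i-1)) read
  2·M_0 + 6·M_1 + 1·M_2 = 6(Δ_1 - Δ_0) = 33
  1·M_1 + 8·M_2 + 3·M_3 = 6(Δ_2 - Δ_1) = -8
Clamped end conditions give two more equations: 2h_0·M_0 + h_0·M_1 = 6(Δ_0 - S'(1)) = -45 and h_2·M_2 + 2h_2·M_3 = 6(S'(7) - Δ_2) = -4.
Forward elimination and back-substitution give M_0 = -239/14, M_1 = 163/14, M_2 = -19/7, M_3 = 29/42.
On [3, 4], S(x) = -2 - 3/7·(x - 3) + 163/28·(x - 3)² - 67/28·(x - 3)³.
With (x - 3) = 3/4: S(15/4) = -101/1792.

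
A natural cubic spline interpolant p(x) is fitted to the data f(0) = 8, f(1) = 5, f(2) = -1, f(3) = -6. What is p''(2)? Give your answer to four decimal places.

2.8000

Let σ_i = p''(x_i). Step sizes h_i = 1, 1, 1; slopes of the chords Δ_i = (y_(i+1) - y_i)/h_i = -3, -6, -5.
  1·σ_0 + 4·σ_1 + 1·σ_2 = 6(Δ_1 - Δ_0) = -18
  1·σ_1 + 4·σ_2 + 1·σ_3 = 6(Δ_2 - Δ_1) = 6
Natural end conditions: σ_0 = σ_3 = 0.
Forward elimination and back-substitution give σ_0 = 0, σ_1 = -26/5, σ_2 = 14/5, σ_3 = 0.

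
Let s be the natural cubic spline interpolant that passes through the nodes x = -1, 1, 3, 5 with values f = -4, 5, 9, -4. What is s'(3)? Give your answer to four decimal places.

-2.3000

Put M_i = s'' at the i-th knot. Here h = (2, 2, 2) and Δ = (9/2, 2, -13/2), so the interior equations h_(i-1)·M_(i-1) + 2(h_(i-1)+h_i)·M_i + h_i·M_(i+1) = 6(Δ_i − Δ_(i-1)) read
  2·M_0 + 8·M_1 + 2·M_2 = 6(Δ_1 - Δ_0) = -15
  2·M_1 + 8·M_2 + 2·M_3 = 6(Δ_2 - Δ_1) = -51
Natural end conditions: M_0 = M_3 = 0.
Hence M_0 = 0, M_1 = -3/10, M_2 = -63/10, M_3 = 0.
On [3, 5], s'(x) = b_2 + 2c_2·(x - 3) + 3d_2·(x - 3)² with b_2 = Δ_2 - h_2(2M_2 + M_3)/6 = -23/10, c_2 = M_2/2 = -63/20, d_2 = (M_3 - M_2)/(6h_2) = 21/40. So s'(3) = -23/10.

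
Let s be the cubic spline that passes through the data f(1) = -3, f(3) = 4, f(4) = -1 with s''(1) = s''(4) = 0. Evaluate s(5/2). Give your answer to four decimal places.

With σ_i denoting the second derivative at x_i, h_i = 2, 1, and Δ_i = (y_(i+1) − y_i)/h_i = 7/2, -5:
  2·σ_0 + 6·σ_1 + 1·σ_2 = 6(Δ_1 - Δ_0) = -51
Natural end conditions: σ_0 = σ_2 = 0.
Solving: σ_0 = 0, σ_1 = -17/2, σ_2 = 0.
On [1, 3], s(x) = -3 + 19/3·(x - 1) + 0·(x - 1)² - 17/24·(x - 1)³.
With (x - 1) = 3/2: s(5/2) = 263/64.

4.1094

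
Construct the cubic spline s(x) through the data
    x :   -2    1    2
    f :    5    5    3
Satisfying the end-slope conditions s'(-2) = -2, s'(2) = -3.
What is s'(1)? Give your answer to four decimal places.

Write M_i for s''(x_i). With h_i = 3, 1 and divided differences Δ_i = 0, -2, the continuity of s' gives the tridiagonal system
  3·M_0 + 8·M_1 + 1·M_2 = 6(Δ_1 - Δ_0) = -12
Clamped end conditions give two more equations: 2h_0·M_0 + h_0·M_1 = 6(Δ_0 - s'(-2)) = 12 and h_1·M_1 + 2h_1·M_2 = 6(s'(2) - Δ_1) = -6.
Solving the tridiagonal system: M_0 = 13/4, M_1 = -5/2, M_2 = -7/4.
On [1, 2], s'(x) = b_1 + 2c_1·(x - 1) + 3d_1·(x - 1)² with b_1 = Δ_1 - h_1(2M_1 + M_2)/6 = -7/8, c_1 = M_1/2 = -5/4, d_1 = (M_2 - M_1)/(6h_1) = 1/8. So s'(1) = -7/8.

-0.8750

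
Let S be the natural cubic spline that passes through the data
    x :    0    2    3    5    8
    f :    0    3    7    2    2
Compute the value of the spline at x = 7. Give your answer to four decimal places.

Let M_i = S''(x_i). Step sizes h_i = 2, 1, 2, 3; slopes of the chords Δ_i = (y_(i+1) - y_i)/h_i = 3/2, 4, -5/2, 0.
  2·M_0 + 6·M_1 + 1·M_2 = 6(Δ_1 - Δ_0) = 15
  1·M_1 + 6·M_2 + 2·M_3 = 6(Δ_2 - Δ_1) = -39
  2·M_2 + 10·M_3 + 3·M_4 = 6(Δ_3 - Δ_2) = 15
Natural end conditions: M_0 = M_4 = 0.
Solving the tridiagonal system: M_0 = 0, M_1 = 630/163, M_2 = -1335/163, M_3 = 1023/326, M_4 = 0.
On [5, 8], S(x) = 2 - 1023/326·(x - 5) + 1023/652·(x - 5)² - 341/1956·(x - 5)³.
With (x - 5) = 2: S(7) = 296/489.

0.6053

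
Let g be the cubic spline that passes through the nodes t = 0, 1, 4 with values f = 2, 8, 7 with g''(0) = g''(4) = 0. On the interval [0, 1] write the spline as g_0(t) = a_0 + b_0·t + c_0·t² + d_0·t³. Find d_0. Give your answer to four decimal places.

Write σ_i for g''(x_i). With h_i = 1, 3 and divided differences Δ_i = 6, -1/3, the continuity of g' gives the tridiagonal system
  1·σ_0 + 8·σ_1 + 3·σ_2 = 6(Δ_1 - Δ_0) = -38
Natural end conditions: σ_0 = σ_2 = 0.
Forward elimination and back-substitution give σ_0 = 0, σ_1 = -19/4, σ_2 = 0.
On [0, 1], with g_0(t) = a_0 + b_0·t + c_0·t² + d_0·t³: c_0 = σ_0/2 = 0, d_0 = (σ_1 - σ_0)/(6h_0) = -19/24, b_0 = Δ_0 - h_0(2σ_0 + σ_1)/6 = 163/24.

-0.7917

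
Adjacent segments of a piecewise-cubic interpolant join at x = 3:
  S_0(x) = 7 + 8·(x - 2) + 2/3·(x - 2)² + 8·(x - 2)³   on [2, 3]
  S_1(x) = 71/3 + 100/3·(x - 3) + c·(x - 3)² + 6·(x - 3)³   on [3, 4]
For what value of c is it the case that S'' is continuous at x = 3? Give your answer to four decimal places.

S_0''(x) = 4/3 + 48·(x - 2), so S_0''(3) = 148/3. On the right, S_1''(3) = 2c, so c = 74/3.

24.6667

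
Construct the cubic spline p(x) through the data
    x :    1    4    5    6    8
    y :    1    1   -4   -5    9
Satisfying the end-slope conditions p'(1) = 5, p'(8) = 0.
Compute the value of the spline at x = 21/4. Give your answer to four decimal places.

Let M_i = p''(x_i). Step sizes h_i = 3, 1, 1, 2; slopes of the chords Δ_i = (y_(i+1) - y_i)/h_i = 0, -5, -1, 7.
  3·M_0 + 8·M_1 + 1·M_2 = 6(Δ_1 - Δ_0) = -30
  1·M_1 + 4·M_2 + 1·M_3 = 6(Δ_2 - Δ_1) = 24
  1·M_2 + 6·M_3 + 2·M_4 = 6(Δ_3 - Δ_2) = 48
Clamped end conditions give two more equations: 2h_0·M_0 + h_0·M_1 = 6(Δ_0 - p'(1)) = -30 and h_3·M_3 + 2h_3·M_4 = 6(p'(8) - Δ_3) = -42.
Forward elimination and back-substitution give M_0 = -283/79, M_1 = -224/79, M_2 = 271/79, M_3 = 1036/79, M_4 = -2695/158.
On [5, 6], p(x) = -4 - 342/79·(x - 5) + 271/158·(x - 5)² + 255/158·(x - 5)³.
With (x - 5) = 1/4: p(21/4) = -50053/10112.

-4.9499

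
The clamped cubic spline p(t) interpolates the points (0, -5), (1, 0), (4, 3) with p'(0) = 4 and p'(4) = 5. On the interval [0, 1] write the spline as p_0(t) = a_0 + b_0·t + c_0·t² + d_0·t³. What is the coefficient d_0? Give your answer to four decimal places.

-2.1250

Write M_i for p''(x_i). With h_i = 1, 3 and divided differences Δ_i = 5, 1, the continuity of p' gives the tridiagonal system
  1·M_0 + 8·M_1 + 3·M_2 = 6(Δ_1 - Δ_0) = -24
Clamped end conditions give two more equations: 2h_0·M_0 + h_0·M_1 = 6(Δ_0 - p'(0)) = 6 and h_1·M_1 + 2h_1·M_2 = 6(p'(4) - Δ_1) = 24.
Solving: M_0 = 25/4, M_1 = -13/2, M_2 = 29/4.
On [0, 1], with p_0(t) = a_0 + b_0·t + c_0·t² + d_0·t³: c_0 = M_0/2 = 25/8, d_0 = (M_1 - M_0)/(6h_0) = -17/8, b_0 = Δ_0 - h_0(2M_0 + M_1)/6 = 4.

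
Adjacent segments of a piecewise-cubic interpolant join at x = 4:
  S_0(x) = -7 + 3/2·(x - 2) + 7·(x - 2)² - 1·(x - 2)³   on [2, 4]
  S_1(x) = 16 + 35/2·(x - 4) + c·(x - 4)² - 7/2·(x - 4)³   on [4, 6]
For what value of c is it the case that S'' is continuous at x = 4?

S_0''(x) = 14 - 6·(x - 2), so S_0''(4) = 2. On the right, S_1''(4) = 2c, so c = 1.

1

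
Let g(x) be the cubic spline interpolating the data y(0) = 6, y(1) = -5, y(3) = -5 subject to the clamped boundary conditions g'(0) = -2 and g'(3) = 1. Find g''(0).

-37

Let σ_i = g''(x_i). Step sizes h_i = 1, 2; slopes of the chords Δ_i = (y_(i+1) - y_i)/h_i = -11, 0.
  1·σ_0 + 6·σ_1 + 2·σ_2 = 6(Δ_1 - Δ_0) = 66
Clamped end conditions give two more equations: 2h_0·σ_0 + h_0·σ_1 = 6(Δ_0 - g'(0)) = -54 and h_1·σ_1 + 2h_1·σ_2 = 6(g'(3) - Δ_1) = 6.
Forward elimination and back-substitution give σ_0 = -37, σ_1 = 20, σ_2 = -17/2.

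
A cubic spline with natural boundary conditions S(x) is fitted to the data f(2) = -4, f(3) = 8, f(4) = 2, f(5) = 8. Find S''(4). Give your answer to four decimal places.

Let M_i = S''(x_i). Step sizes h_i = 1, 1, 1; slopes of the chords Δ_i = (y_(i+1) - y_i)/h_i = 12, -6, 6.
  1·M_0 + 4·M_1 + 1·M_2 = 6(Δ_1 - Δ_0) = -108
  1·M_1 + 4·M_2 + 1·M_3 = 6(Δ_2 - Δ_1) = 72
Natural end conditions: M_0 = M_3 = 0.
Forward elimination and back-substitution give M_0 = 0, M_1 = -168/5, M_2 = 132/5, M_3 = 0.

26.4000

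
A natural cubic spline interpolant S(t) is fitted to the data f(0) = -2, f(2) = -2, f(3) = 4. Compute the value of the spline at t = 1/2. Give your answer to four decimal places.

Put M_i = S'' at the i-th knot. Here h = (2, 1) and Δ = (0, 6), so the interior equations h_(i-1)·M_(i-1) + 2(h_(i-1)+h_i)·M_i + h_i·M_(i+1) = 6(Δ_i − Δ_(i-1)) read
  2·M_0 + 6·M_1 + 1·M_2 = 6(Δ_1 - Δ_0) = 36
Natural end conditions: M_0 = M_2 = 0.
Solving the tridiagonal system: M_0 = 0, M_1 = 6, M_2 = 0.
On [0, 2], S(t) = -2 - 2·t + 0·t² + 1/2·t³.
With t = 1/2: S(1/2) = -47/16.

-2.9375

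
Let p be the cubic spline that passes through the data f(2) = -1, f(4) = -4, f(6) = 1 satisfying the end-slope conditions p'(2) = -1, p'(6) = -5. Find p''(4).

With M_i denoting the second derivative at x_i, h_i = 2, 2, and Δ_i = (y_(i+1) − y_i)/h_i = -3/2, 5/2:
  2·M_0 + 8·M_1 + 2·M_2 = 6(Δ_1 - Δ_0) = 24
Clamped end conditions give two more equations: 2h_0·M_0 + h_0·M_1 = 6(Δ_0 - p'(2)) = -3 and h_1·M_1 + 2h_1·M_2 = 6(p'(6) - Δ_1) = -45.
Hence M_0 = -19/4, M_1 = 8, M_2 = -61/4.

8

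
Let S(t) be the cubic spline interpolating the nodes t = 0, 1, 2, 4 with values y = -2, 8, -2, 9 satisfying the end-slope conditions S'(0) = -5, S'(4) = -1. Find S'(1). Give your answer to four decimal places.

3.2955

With M_i denoting the second derivative at x_i, h_i = 1, 1, 2, and Δ_i = (y_(i+1) − y_i)/h_i = 10, -10, 11/2:
  1·M_0 + 4·M_1 + 1·M_2 = 6(Δ_1 - Δ_0) = -120
  1·M_1 + 6·M_2 + 2·M_3 = 6(Δ_2 - Δ_1) = 93
Clamped end conditions give two more equations: 2h_0·M_0 + h_0·M_1 = 6(Δ_0 - S'(0)) = 90 and h_2·M_2 + 2h_2·M_3 = 6(S'(4) - Δ_2) = -39.
Solving the tridiagonal system: M_0 = 1615/22, M_1 = -625/11, M_2 = 745/22, M_3 = -587/22.
On [1, 2], S'(t) = b_1 + 2c_1·(t - 1) + 3d_1·(t - 1)² with b_1 = Δ_1 - h_1(2M_1 + M_2)/6 = 145/44, c_1 = M_1/2 = -625/22, d_1 = (M_2 - M_1)/(6h_1) = 665/44. So S'(1) = 145/44.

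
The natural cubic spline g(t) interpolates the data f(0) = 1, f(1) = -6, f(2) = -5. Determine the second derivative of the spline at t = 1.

12

Write M_i for g''(x_i). With h_i = 1, 1 and divided differences Δ_i = -7, 1, the continuity of g' gives the tridiagonal system
  1·M_0 + 4·M_1 + 1·M_2 = 6(Δ_1 - Δ_0) = 48
Natural end conditions: M_0 = M_2 = 0.
Solving: M_0 = 0, M_1 = 12, M_2 = 0.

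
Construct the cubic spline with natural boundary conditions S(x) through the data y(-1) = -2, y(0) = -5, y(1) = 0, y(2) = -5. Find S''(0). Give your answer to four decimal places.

Put m_i = S'' at the i-th knot. Here h = (1, 1, 1) and Δ = (-3, 5, -5), so the interior equations h_(i-1)·m_(i-1) + 2(h_(i-1)+h_i)·m_i + h_i·m_(i+1) = 6(Δ_i − Δ_(i-1)) read
  1·m_0 + 4·m_1 + 1·m_2 = 6(Δ_1 - Δ_0) = 48
  1·m_1 + 4·m_2 + 1·m_3 = 6(Δ_2 - Δ_1) = -60
Natural end conditions: m_0 = m_3 = 0.
Forward elimination and back-substitution give m_0 = 0, m_1 = 84/5, m_2 = -96/5, m_3 = 0.

16.8000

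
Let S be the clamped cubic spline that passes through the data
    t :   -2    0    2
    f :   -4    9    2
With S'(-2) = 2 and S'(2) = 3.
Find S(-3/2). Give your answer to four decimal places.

Put M_i = S'' at the i-th knot. Here h = (2, 2) and Δ = (13/2, -7/2), so the interior equations h_(i-1)·M_(i-1) + 2(h_(i-1)+h_i)·M_i + h_i·M_(i+1) = 6(Δ_i − Δ_(i-1)) read
  2·M_0 + 8·M_1 + 2·M_2 = 6(Δ_1 - Δ_0) = -60
Clamped end conditions give two more equations: 2h_0·M_0 + h_0·M_1 = 6(Δ_0 - S'(-2)) = 27 and h_1·M_1 + 2h_1·M_2 = 6(S'(2) - Δ_1) = 39.
Solving: M_0 = 29/2, M_1 = -31/2, M_2 = 35/2.
On [-2, 0], S(t) = -4 + 2·(t + 2) + 29/4·(t + 2)² - 5/2·(t + 2)³.
With (t + 2) = 1/2: S(-3/2) = -3/2.

-1.5000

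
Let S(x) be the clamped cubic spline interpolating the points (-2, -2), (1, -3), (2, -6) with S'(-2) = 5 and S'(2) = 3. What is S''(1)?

Let m_i = S''(x_i). Step sizes h_i = 3, 1; slopes of the chords Δ_i = (y_(i+1) - y_i)/h_i = -1/3, -3.
  3·m_0 + 8·m_1 + 1·m_2 = 6(Δ_1 - Δ_0) = -16
Clamped end conditions give two more equations: 2h_0·m_0 + h_0·m_1 = 6(Δ_0 - S'(-2)) = -32 and h_1·m_1 + 2h_1·m_2 = 6(S'(2) - Δ_1) = 36.
Forward elimination and back-substitution give m_0 = -23/6, m_1 = -3, m_2 = 39/2.

-3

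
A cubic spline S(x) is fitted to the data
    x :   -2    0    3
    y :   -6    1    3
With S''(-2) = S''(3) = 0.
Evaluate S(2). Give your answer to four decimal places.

Let σ_i = S''(x_i). Step sizes h_i = 2, 3; slopes of the chords Δ_i = (y_(i+1) - y_i)/h_i = 7/2, 2/3.
  2·σ_0 + 10·σ_1 + 3·σ_2 = 6(Δ_1 - Δ_0) = -17
Natural end conditions: σ_0 = σ_2 = 0.
Forward elimination and back-substitution give σ_0 = 0, σ_1 = -17/10, σ_2 = 0.
On [0, 3], S(x) = 1 + 71/30·x - 17/20·x² + 17/180·x³.
With x = 2: S(2) = 139/45.

3.0889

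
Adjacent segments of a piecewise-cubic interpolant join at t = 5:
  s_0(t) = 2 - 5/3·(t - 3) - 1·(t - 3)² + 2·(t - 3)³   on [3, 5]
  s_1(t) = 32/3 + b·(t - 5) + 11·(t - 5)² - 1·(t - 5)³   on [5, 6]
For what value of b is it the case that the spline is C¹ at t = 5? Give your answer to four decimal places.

s_0'(t) = -5/3 - 2·(t - 3) + 6·(t - 3)², so s_0'(5) = 55/3. On the right, s_1'(5) = b, so b = 55/3.

18.3333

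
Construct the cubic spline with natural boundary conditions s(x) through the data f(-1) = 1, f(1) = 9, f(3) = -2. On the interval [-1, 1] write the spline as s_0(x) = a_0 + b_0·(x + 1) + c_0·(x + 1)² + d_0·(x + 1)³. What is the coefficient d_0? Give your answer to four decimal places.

-0.5938

Put M_i = s'' at the i-th knot. Here h = (2, 2) and Δ = (4, -11/2), so the interior equations h_(i-1)·M_(i-1) + 2(h_(i-1)+h_i)·M_i + h_i·M_(i+1) = 6(Δ_i − Δ_(i-1)) read
  2·M_0 + 8·M_1 + 2·M_2 = 6(Δ_1 - Δ_0) = -57
Natural end conditions: M_0 = M_2 = 0.
Hence M_0 = 0, M_1 = -57/8, M_2 = 0.
On [-1, 1], with s_0(x) = a_0 + b_0·(x + 1) + c_0·(x + 1)² + d_0·(x + 1)³: c_0 = M_0/2 = 0, d_0 = (M_1 - M_0)/(6h_0) = -19/32, b_0 = Δ_0 - h_0(2M_0 + M_1)/6 = 51/8.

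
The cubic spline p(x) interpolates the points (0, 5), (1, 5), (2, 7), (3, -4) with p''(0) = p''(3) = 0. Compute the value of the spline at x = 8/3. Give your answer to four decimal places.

0.7333

Put M_i = p'' at the i-th knot. Here h = (1, 1, 1) and Δ = (0, 2, -11), so the interior equations h_(i-1)·M_(i-1) + 2(h_(i-1)+h_i)·M_i + h_i·M_(i+1) = 6(Δ_i − Δ_(i-1)) read
  1·M_0 + 4·M_1 + 1·M_2 = 6(Δ_1 - Δ_0) = 12
  1·M_1 + 4·M_2 + 1·M_3 = 6(Δ_2 - Δ_1) = -78
Natural end conditions: M_0 = M_3 = 0.
Forward elimination and back-substitution give M_0 = 0, M_1 = 42/5, M_2 = -108/5, M_3 = 0.
On [2, 3], p(x) = 7 - 19/5·(x - 2) - 54/5·(x - 2)² + 18/5·(x - 2)³.
With (x - 2) = 2/3: p(8/3) = 11/15.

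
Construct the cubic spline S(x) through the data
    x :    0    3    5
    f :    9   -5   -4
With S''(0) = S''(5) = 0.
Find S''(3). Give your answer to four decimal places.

Write M_i for S''(x_i). With h_i = 3, 2 and divided differences Δ_i = -14/3, 1/2, the continuity of S' gives the tridiagonal system
  3·M_0 + 10·M_1 + 2·M_2 = 6(Δ_1 - Δ_0) = 31
Natural end conditions: M_0 = M_2 = 0.
Solving: M_0 = 0, M_1 = 31/10, M_2 = 0.

3.1000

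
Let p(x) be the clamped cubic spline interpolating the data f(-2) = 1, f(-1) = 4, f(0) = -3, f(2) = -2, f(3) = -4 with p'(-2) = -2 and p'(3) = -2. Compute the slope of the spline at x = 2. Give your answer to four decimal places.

-0.0078

Put M_i = p'' at the i-th knot. Here h = (1, 1, 2, 1) and Δ = (3, -7, 1/2, -2), so the interior equations h_(i-1)·M_(i-1) + 2(h_(i-1)+h_i)·M_i + h_i·M_(i+1) = 6(Δ_i − Δ_(i-1)) read
  1·M_0 + 4·M_1 + 1·M_2 = 6(Δ_1 - Δ_0) = -60
  1·M_1 + 6·M_2 + 2·M_3 = 6(Δ_2 - Δ_1) = 45
  2·M_2 + 6·M_3 + 1·M_4 = 6(Δ_3 - Δ_2) = -15
Clamped end conditions give two more equations: 2h_0·M_0 + h_0·M_1 = 6(Δ_0 - p'(-2)) = 30 and h_3·M_3 + 2h_3·M_4 = 6(p'(3) - Δ_3) = 0.
Solving the tridiagonal system: M_0 = 3555/128, M_1 = -1635/64, M_2 = 1845/128, M_3 = -255/32, M_4 = 255/64.
On [2, 3], p'(x) = b_3 + 2c_3·(x - 2) + 3d_3·(x - 2)² with b_3 = Δ_3 - h_3(2M_3 + M_4)/6 = -1/128, c_3 = M_3/2 = -255/64, d_3 = (M_4 - M_3)/(6h_3) = 255/128. So p'(2) = -1/128.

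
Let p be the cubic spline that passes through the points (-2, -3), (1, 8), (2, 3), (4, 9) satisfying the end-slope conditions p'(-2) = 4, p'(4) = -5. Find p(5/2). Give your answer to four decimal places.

With M_i denoting the second derivative at x_i, h_i = 3, 1, 2, and Δ_i = (y_(i+1) − y_i)/h_i = 11/3, -5, 3:
  3·M_0 + 8·M_1 + 1·M_2 = 6(Δ_1 - Δ_0) = -52
  1·M_1 + 6·M_2 + 2·M_3 = 6(Δ_2 - Δ_1) = 48
Clamped end conditions give two more equations: 2h_0·M_0 + h_0·M_1 = 6(Δ_0 - p'(-2)) = -2 and h_2·M_2 + 2h_2·M_3 = 6(p'(4) - Δ_2) = -48.
Solving the tridiagonal system: M_0 = 34/7, M_1 = -218/21, M_2 = 346/21, M_3 = -425/21.
On [2, 4], p(x) = 3 - 26/21·(x - 2) + 173/21·(x - 2)² - 257/84·(x - 2)³.
With (x - 2) = 1/2: p(5/2) = 909/224.

4.0580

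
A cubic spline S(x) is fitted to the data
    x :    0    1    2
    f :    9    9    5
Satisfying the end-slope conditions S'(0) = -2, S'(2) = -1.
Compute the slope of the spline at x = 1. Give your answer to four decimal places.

-2.2500

Write M_i for S''(x_i). With h_i = 1, 1 and divided differences Δ_i = 0, -4, the continuity of S' gives the tridiagonal system
  1·M_0 + 4·M_1 + 1·M_2 = 6(Δ_1 - Δ_0) = -24
Clamped end conditions give two more equations: 2h_0·M_0 + h_0·M_1 = 6(Δ_0 - S'(0)) = 12 and h_1·M_1 + 2h_1·M_2 = 6(S'(2) - Δ_1) = 18.
Forward elimination and back-substitution give M_0 = 25/2, M_1 = -13, M_2 = 31/2.
On [1, 2], S'(x) = b_1 + 2c_1·(x - 1) + 3d_1·(x - 1)² with b_1 = Δ_1 - h_1(2M_1 + M_2)/6 = -9/4, c_1 = M_1/2 = -13/2, d_1 = (M_2 - M_1)/(6h_1) = 19/4. So S'(1) = -9/4.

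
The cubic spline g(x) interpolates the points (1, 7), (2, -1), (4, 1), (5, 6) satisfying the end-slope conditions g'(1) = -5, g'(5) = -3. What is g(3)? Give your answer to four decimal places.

Write m_i for g''(x_i). With h_i = 1, 2, 1 and divided differences Δ_i = -8, 1, 5, the continuity of g' gives the tridiagonal system
  1·m_0 + 6·m_1 + 2·m_2 = 6(Δ_1 - Δ_0) = 54
  2·m_1 + 6·m_2 + 1·m_3 = 6(Δ_2 - Δ_1) = 24
Clamped end conditions give two more equations: 2h_0·m_0 + h_0·m_1 = 6(Δ_0 - g'(1)) = -18 and h_2·m_2 + 2h_2·m_3 = 6(g'(5) - Δ_2) = -48.
Solving the tridiagonal system: m_0 = -482/35, m_1 = 334/35, m_2 = 184/35, m_3 = -932/35.
On [2, 4], g(x) = -1 - 249/35·(x - 2) + 167/35·(x - 2)² - 5/14·(x - 2)³.
With (x - 2) = 1: g(3) = -37/10.

-3.7000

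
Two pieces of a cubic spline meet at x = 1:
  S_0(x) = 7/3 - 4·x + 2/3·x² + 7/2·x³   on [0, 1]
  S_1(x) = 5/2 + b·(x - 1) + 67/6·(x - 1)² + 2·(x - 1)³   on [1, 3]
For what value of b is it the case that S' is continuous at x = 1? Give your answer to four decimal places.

7.8333

S_0'(x) = -4 + 4/3·x + 21/2·x², so S_0'(1) = 47/6. On the right, S_1'(1) = b, so b = 47/6.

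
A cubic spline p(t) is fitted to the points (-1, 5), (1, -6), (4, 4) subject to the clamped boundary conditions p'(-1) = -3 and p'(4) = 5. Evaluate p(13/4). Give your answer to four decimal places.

-0.1008

With m_i denoting the second derivative at x_i, h_i = 2, 3, and Δ_i = (y_(i+1) − y_i)/h_i = -11/2, 10/3:
  2·m_0 + 10·m_1 + 3·m_2 = 6(Δ_1 - Δ_0) = 53
Clamped end conditions give two more equations: 2h_0·m_0 + h_0·m_1 = 6(Δ_0 - p'(-1)) = -15 and h_1·m_1 + 2h_1·m_2 = 6(p'(4) - Δ_1) = 10.
Solving the tridiagonal system: m_0 = -149/20, m_1 = 37/5, m_2 = -61/30.
On [1, 4], p(t) = -6 - 61/20·(t - 1) + 37/10·(t - 1)² - 283/540·(t - 1)³.
With (t - 1) = 9/4: p(13/4) = -129/1280.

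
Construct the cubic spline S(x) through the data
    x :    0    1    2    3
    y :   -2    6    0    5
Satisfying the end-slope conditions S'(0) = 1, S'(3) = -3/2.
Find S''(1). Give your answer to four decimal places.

-40.2667

With m_i denoting the second derivative at x_i, h_i = 1, 1, 1, and Δ_i = (y_(i+1) − y_i)/h_i = 8, -6, 5:
  1·m_0 + 4·m_1 + 1·m_2 = 6(Δ_1 - Δ_0) = -84
  1·m_1 + 4·m_2 + 1·m_3 = 6(Δ_2 - Δ_1) = 66
Clamped end conditions give two more equations: 2h_0·m_0 + h_0·m_1 = 6(Δ_0 - S'(0)) = 42 and h_2·m_2 + 2h_2·m_3 = 6(S'(3) - Δ_2) = -39.
Forward elimination and back-substitution give m_0 = 617/15, m_1 = -604/15, m_2 = 539/15, m_3 = -562/15.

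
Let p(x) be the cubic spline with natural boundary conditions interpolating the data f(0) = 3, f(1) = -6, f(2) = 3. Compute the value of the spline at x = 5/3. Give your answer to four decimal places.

Let σ_i = p''(x_i). Step sizes h_i = 1, 1; slopes of the chords Δ_i = (y_(i+1) - y_i)/h_i = -9, 9.
  1·σ_0 + 4·σ_1 + 1·σ_2 = 6(Δ_1 - Δ_0) = 108
Natural end conditions: σ_0 = σ_2 = 0.
Hence σ_0 = 0, σ_1 = 27, σ_2 = 0.
On [1, 2], p(x) = -6 + 0·(x - 1) + 27/2·(x - 1)² - 9/2·(x - 1)³.
With (x - 1) = 2/3: p(5/3) = -4/3.

-1.3333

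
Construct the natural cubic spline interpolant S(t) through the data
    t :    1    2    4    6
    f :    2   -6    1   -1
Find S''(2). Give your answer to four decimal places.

13.7727

Put m_i = S'' at the i-th knot. Here h = (1, 2, 2) and Δ = (-8, 7/2, -1), so the interior equations h_(i-1)·m_(i-1) + 2(h_(i-1)+h_i)·m_i + h_i·m_(i+1) = 6(Δ_i − Δ_(i-1)) read
  1·m_0 + 6·m_1 + 2·m_2 = 6(Δ_1 - Δ_0) = 69
  2·m_1 + 8·m_2 + 2·m_3 = 6(Δ_2 - Δ_1) = -27
Natural end conditions: m_0 = m_3 = 0.
Hence m_0 = 0, m_1 = 303/22, m_2 = -75/11, m_3 = 0.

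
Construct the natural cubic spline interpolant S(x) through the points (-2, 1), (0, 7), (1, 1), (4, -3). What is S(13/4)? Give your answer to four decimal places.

With σ_i denoting the second derivative at x_i, h_i = 2, 1, 3, and Δ_i = (y_(i+1) − y_i)/h_i = 3, -6, -4/3:
  2·σ_0 + 6·σ_1 + 1·σ_2 = 6(Δ_1 - Δ_0) = -54
  1·σ_1 + 8·σ_2 + 3·σ_3 = 6(Δ_2 - Δ_1) = 28
Natural end conditions: σ_0 = σ_3 = 0.
Hence σ_0 = 0, σ_1 = -460/47, σ_2 = 222/47, σ_3 = 0.
On [1, 4], S(x) = 1 - 854/141·(x - 1) + 111/47·(x - 1)² - 37/141·(x - 1)³.
With (x - 1) = 9/4: S(13/4) = -11011/3008.

-3.6606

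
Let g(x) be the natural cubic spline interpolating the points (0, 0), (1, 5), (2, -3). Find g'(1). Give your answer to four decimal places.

With m_i denoting the second derivative at x_i, h_i = 1, 1, and Δ_i = (y_(i+1) − y_i)/h_i = 5, -8:
  1·m_0 + 4·m_1 + 1·m_2 = 6(Δ_1 - Δ_0) = -78
Natural end conditions: m_0 = m_2 = 0.
Forward elimination and back-substitution give m_0 = 0, m_1 = -39/2, m_2 = 0.
On [1, 2], g'(x) = b_1 + 2c_1·(x - 1) + 3d_1·(x - 1)² with b_1 = Δ_1 - h_1(2m_1 + m_2)/6 = -3/2, c_1 = m_1/2 = -39/4, d_1 = (m_2 - m_1)/(6h_1) = 13/4. So g'(1) = -3/2.

-1.5000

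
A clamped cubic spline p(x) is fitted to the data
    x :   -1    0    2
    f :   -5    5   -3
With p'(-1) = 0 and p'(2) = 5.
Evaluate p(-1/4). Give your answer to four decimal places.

2.4297

Let M_i = p''(x_i). Step sizes h_i = 1, 2; slopes of the chords Δ_i = (y_(i+1) - y_i)/h_i = 10, -4.
  1·M_0 + 6·M_1 + 2·M_2 = 6(Δ_1 - Δ_0) = -84
Clamped end conditions give two more equations: 2h_0·M_0 + h_0·M_1 = 6(Δ_0 - p'(-1)) = 60 and h_1·M_1 + 2h_1·M_2 = 6(p'(2) - Δ_1) = 54.
Hence M_0 = 137/3, M_1 = -94/3, M_2 = 175/6.
On [-1, 0], p(x) = -5 + 0·(x + 1) + 137/6·(x + 1)² - 77/6·(x + 1)³.
With (x + 1) = 3/4: p(-1/4) = 311/128.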